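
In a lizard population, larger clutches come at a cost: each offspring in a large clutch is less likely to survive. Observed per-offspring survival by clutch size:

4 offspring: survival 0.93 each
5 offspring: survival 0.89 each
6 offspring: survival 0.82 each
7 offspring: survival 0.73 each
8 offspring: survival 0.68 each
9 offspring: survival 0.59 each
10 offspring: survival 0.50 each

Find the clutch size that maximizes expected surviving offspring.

Expected surviving offspring = c × s(c):
  c=4: 4 × 0.93 = 3.720
  c=5: 5 × 0.89 = 4.450
  c=6: 6 × 0.82 = 4.920
  c=7: 7 × 0.73 = 5.110
  c=8: 8 × 0.68 = 5.440
  c=9: 9 × 0.59 = 5.310
  c=10: 10 × 0.50 = 5.000
Maximum at c = 8 (5.440 surviving offspring).

8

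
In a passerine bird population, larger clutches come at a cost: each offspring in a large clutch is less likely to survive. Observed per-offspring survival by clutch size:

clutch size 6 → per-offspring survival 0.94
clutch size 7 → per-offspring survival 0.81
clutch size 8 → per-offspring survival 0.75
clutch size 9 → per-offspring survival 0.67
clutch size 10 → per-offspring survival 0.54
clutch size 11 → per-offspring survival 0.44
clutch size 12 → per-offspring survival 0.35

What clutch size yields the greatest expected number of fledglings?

Expected fledglings = c × s(c):
  c=6: 6 × 0.94 = 5.640
  c=7: 7 × 0.81 = 5.670
  c=8: 8 × 0.75 = 6.000
  c=9: 9 × 0.67 = 6.030
  c=10: 10 × 0.54 = 5.400
  c=11: 11 × 0.44 = 4.840
  c=12: 12 × 0.35 = 4.200
Maximum at c = 9 (6.030 fledglings).

9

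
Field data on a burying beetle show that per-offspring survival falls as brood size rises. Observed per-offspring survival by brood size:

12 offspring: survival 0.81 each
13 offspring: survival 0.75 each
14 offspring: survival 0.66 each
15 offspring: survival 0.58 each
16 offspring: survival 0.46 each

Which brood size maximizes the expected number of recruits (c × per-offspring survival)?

Expected recruits = c × s(c):
  c=12: 12 × 0.81 = 9.720
  c=13: 13 × 0.75 = 9.750
  c=14: 14 × 0.66 = 9.240
  c=15: 15 × 0.58 = 8.700
  c=16: 16 × 0.46 = 7.360
Maximum at c = 13 (9.750 recruits).

13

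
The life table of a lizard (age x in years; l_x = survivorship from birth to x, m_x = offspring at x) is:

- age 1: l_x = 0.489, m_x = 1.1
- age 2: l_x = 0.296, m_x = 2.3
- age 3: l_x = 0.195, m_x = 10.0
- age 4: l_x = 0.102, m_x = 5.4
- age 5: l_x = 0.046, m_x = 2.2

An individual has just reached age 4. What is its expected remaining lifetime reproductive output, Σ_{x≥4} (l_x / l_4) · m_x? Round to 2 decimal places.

l_4 = 0.102. Conditional survival from age 4 to x is l_x / l_4.
  x=4: (0.102/0.102) × 5.4 = 5.4000
  x=5: (0.046/0.102) × 2.2 = 0.9922
Sum = 5.4000 + 0.9922 = 6.3922

6.39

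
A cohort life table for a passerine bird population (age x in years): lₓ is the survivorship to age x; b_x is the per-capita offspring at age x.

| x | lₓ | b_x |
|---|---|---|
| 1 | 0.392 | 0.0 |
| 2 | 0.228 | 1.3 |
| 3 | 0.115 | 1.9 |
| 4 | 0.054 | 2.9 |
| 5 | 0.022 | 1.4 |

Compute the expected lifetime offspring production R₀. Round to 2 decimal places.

0.70

R₀ = Σ lₓ b_x:
  age 1: 0.392 × 0.0 = 0.0000
  age 2: 0.228 × 1.3 = 0.2964
  age 3: 0.115 × 1.9 = 0.2185
  age 4: 0.054 × 2.9 = 0.1566
  age 5: 0.022 × 1.4 = 0.0308
R₀ = 0.0000 + 0.2964 + 0.2185 + 0.1566 + 0.0308 = 0.7023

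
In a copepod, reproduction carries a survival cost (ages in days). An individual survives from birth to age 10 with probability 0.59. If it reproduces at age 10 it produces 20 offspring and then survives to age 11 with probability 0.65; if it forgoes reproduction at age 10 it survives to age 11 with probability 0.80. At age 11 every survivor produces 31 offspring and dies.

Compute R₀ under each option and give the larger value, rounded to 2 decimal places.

breed at age 10: R₀ = 0.59 × (20 + 0.65 × 31) = 0.59 × 40.1500 = 23.6885
delay to age 11: R₀ = 0.59 × (0.80 × 31) = 0.59 × 24.8000 = 14.6320
Higher: breed at age 10 (23.6885).

23.69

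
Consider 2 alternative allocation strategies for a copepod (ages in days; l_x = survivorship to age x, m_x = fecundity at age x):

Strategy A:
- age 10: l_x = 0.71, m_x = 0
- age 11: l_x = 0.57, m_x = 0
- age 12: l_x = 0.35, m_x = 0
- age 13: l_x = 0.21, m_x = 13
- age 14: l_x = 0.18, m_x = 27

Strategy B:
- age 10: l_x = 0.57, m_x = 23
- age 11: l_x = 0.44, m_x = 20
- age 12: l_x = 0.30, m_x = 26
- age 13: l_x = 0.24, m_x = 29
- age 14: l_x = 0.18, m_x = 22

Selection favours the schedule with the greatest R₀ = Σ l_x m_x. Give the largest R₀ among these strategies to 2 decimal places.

40.63

Strategy A: R₀ = 0.71×0 + 0.57×0 + 0.35×0 + 0.21×13 + 0.18×27 = 7.5900
Strategy B: R₀ = 0.57×23 + 0.44×20 + 0.30×26 + 0.24×29 + 0.18×22 = 40.6300
Highest R₀: strategy B with 40.6300.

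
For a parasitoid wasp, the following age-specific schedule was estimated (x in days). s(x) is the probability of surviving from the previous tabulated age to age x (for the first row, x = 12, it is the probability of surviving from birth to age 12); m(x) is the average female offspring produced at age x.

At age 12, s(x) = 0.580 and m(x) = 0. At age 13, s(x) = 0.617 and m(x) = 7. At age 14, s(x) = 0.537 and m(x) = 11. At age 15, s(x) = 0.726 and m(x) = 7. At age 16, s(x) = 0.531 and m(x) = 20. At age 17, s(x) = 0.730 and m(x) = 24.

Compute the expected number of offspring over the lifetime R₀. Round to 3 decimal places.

8.375

Survivorship from birth: l_x = s_12·s_13·…·s_x.
  l_12 = 0.58000
  l_13 = 0.35786
  l_14 = 0.19217
  l_15 = 0.13952
  l_16 = 0.07408
  l_17 = 0.05408
R₀ = Σ l_x m(x):
  age 12: 0.58000 × 0 = 0.0000
  age 13: 0.35786 × 7 = 2.5050
  age 14: 0.19217 × 11 = 2.1139
  age 15: 0.13952 × 7 = 0.9766
  age 16: 0.07408 × 20 = 1.4816
  age 17: 0.05408 × 24 = 1.2979
R₀ = 0.0000 + 2.5050 + 2.1139 + 0.9766 + 1.4816 + 1.2979 = 8.3750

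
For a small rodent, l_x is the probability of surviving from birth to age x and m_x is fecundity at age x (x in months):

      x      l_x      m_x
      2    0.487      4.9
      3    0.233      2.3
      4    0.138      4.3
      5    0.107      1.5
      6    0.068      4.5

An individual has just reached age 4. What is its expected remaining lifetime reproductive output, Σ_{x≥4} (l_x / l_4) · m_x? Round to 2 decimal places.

7.68

l_4 = 0.138. Conditional survival from age 4 to x is l_x / l_4.
  x=4: (0.138/0.138) × 4.3 = 4.3000
  x=5: (0.107/0.138) × 1.5 = 1.1630
  x=6: (0.068/0.138) × 4.5 = 2.2174
Sum = 4.3000 + 1.1630 + 2.2174 = 7.6804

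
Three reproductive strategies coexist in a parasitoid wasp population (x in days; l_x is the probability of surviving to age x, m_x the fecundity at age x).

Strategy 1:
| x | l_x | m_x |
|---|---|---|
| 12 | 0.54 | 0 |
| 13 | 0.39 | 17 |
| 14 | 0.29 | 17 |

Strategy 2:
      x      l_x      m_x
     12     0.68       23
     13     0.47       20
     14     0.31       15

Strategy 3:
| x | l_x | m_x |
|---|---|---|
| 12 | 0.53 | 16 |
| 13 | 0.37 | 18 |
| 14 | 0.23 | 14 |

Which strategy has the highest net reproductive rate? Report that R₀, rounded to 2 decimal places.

29.69

Strategy 1: R₀ = 0.54×0 + 0.39×17 + 0.29×17 = 11.5600
Strategy 2: R₀ = 0.68×23 + 0.47×20 + 0.31×15 = 29.6900
Strategy 3: R₀ = 0.53×16 + 0.37×18 + 0.23×14 = 18.3600
Highest R₀: strategy 2 with 29.6900.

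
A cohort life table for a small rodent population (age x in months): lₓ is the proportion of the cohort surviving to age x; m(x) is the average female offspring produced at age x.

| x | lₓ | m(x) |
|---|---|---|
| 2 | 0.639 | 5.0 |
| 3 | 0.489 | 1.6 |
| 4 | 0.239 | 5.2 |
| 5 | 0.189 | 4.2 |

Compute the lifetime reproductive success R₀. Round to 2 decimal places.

R₀ = Σ lₓ m(x):
  age 2: 0.639 × 5.0 = 3.1950
  age 3: 0.489 × 1.6 = 0.7824
  age 4: 0.239 × 5.2 = 1.2428
  age 5: 0.189 × 4.2 = 0.7938
R₀ = 3.1950 + 0.7824 + 1.2428 + 0.7938 = 6.0140

6.01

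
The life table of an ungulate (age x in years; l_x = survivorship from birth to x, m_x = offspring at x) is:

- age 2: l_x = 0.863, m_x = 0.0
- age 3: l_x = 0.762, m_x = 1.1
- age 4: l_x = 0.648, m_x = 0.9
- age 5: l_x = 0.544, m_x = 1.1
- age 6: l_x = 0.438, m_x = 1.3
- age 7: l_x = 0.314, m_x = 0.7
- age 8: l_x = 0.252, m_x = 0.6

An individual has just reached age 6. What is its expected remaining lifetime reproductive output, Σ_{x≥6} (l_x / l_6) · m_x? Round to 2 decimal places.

2.15

l_6 = 0.438. Conditional survival from age 6 to x is l_x / l_6.
  x=6: (0.438/0.438) × 1.3 = 1.3000
  x=7: (0.314/0.438) × 0.7 = 0.5018
  x=8: (0.252/0.438) × 0.6 = 0.3452
Sum = 1.3000 + 0.5018 + 0.3452 = 2.1470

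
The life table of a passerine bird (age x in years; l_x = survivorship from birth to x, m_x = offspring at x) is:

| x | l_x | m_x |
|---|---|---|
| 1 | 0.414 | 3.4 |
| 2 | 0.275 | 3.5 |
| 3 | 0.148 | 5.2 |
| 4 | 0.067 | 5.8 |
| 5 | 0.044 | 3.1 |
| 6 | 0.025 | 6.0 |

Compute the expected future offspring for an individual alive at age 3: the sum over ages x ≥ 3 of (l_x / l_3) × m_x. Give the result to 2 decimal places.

9.76

l_3 = 0.148. Conditional survival from age 3 to x is l_x / l_3.
  x=3: (0.148/0.148) × 5.2 = 5.2000
  x=4: (0.067/0.148) × 5.8 = 2.6257
  x=5: (0.044/0.148) × 3.1 = 0.9216
  x=6: (0.025/0.148) × 6.0 = 1.0135
Sum = 5.2000 + 2.6257 + 0.9216 + 1.0135 = 9.7608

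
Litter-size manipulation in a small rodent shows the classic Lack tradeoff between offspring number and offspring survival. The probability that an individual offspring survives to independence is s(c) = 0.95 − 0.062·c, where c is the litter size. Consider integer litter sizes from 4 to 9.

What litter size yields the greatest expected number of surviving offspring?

Expected surviving offspring = c × s(c):
  c=4: 4 × 0.702 = 2.808
  c=5: 5 × 0.640 = 3.200
  c=6: 6 × 0.578 = 3.468
  c=7: 7 × 0.516 = 3.612
  c=8: 8 × 0.454 = 3.632
  c=9: 9 × 0.392 = 3.528
Maximum at c = 8 (3.632 surviving offspring).

8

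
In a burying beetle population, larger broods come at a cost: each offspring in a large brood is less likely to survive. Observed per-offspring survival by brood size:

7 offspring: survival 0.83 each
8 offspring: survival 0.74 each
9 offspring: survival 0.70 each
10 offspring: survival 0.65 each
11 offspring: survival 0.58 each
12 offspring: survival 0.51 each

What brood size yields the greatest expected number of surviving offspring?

10

Expected surviving offspring = c × s(c):
  c=7: 7 × 0.83 = 5.810
  c=8: 8 × 0.74 = 5.920
  c=9: 9 × 0.70 = 6.300
  c=10: 10 × 0.65 = 6.500
  c=11: 11 × 0.58 = 6.380
  c=12: 12 × 0.51 = 6.120
Maximum at c = 10 (6.500 surviving offspring).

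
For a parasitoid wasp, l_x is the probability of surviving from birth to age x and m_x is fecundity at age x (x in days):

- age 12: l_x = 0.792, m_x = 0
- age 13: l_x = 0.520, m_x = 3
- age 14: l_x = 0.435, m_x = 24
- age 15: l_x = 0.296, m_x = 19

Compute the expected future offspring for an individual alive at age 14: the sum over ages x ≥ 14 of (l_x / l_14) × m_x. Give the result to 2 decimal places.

l_14 = 0.435. Conditional survival from age 14 to x is l_x / l_14.
  x=14: (0.435/0.435) × 24 = 24.0000
  x=15: (0.296/0.435) × 19 = 12.9287
Sum = 24.0000 + 12.9287 = 36.9287

36.93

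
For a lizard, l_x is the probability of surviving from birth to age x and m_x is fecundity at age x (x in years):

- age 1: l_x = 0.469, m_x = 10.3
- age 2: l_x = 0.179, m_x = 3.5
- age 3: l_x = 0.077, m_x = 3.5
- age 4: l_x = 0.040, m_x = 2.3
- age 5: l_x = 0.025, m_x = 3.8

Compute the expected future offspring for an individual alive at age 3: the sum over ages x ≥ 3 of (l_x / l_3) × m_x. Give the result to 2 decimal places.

l_3 = 0.077. Conditional survival from age 3 to x is l_x / l_3.
  x=3: (0.077/0.077) × 3.5 = 3.5000
  x=4: (0.040/0.077) × 2.3 = 1.1948
  x=5: (0.025/0.077) × 3.8 = 1.2338
Sum = 3.5000 + 1.1948 + 1.2338 = 5.9286

5.93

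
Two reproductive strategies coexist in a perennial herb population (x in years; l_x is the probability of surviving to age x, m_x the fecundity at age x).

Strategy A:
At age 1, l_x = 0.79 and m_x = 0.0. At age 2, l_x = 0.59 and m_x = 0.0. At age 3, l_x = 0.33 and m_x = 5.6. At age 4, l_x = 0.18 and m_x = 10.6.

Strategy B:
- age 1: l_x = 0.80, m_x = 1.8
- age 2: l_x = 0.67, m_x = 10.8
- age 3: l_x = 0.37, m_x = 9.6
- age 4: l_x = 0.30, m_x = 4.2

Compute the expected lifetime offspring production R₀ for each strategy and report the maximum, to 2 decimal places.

Strategy A: R₀ = 0.79×0.0 + 0.59×0.0 + 0.33×5.6 + 0.18×10.6 = 3.7560
Strategy B: R₀ = 0.80×1.8 + 0.67×10.8 + 0.37×9.6 + 0.30×4.2 = 13.4880
Highest R₀: strategy B with 13.4880.

13.49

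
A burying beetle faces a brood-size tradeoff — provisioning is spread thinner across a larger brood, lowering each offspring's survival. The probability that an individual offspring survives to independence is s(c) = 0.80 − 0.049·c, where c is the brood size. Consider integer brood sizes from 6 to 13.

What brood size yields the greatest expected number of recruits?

Expected recruits = c × s(c):
  c=6: 6 × 0.506 = 3.036
  c=7: 7 × 0.457 = 3.199
  c=8: 8 × 0.408 = 3.264
  c=9: 9 × 0.359 = 3.231
  c=10: 10 × 0.310 = 3.100
  c=11: 11 × 0.261 = 2.871
  c=12: 12 × 0.212 = 2.544
  c=13: 13 × 0.163 = 2.119
Maximum at c = 8 (3.264 recruits).

8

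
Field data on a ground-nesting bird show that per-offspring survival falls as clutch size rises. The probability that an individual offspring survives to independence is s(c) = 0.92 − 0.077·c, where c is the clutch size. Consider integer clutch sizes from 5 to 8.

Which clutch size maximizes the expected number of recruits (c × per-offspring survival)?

6

Expected recruits = c × s(c):
  c=5: 5 × 0.535 = 2.675
  c=6: 6 × 0.458 = 2.748
  c=7: 7 × 0.381 = 2.667
  c=8: 8 × 0.304 = 2.432
Maximum at c = 6 (2.748 recruits).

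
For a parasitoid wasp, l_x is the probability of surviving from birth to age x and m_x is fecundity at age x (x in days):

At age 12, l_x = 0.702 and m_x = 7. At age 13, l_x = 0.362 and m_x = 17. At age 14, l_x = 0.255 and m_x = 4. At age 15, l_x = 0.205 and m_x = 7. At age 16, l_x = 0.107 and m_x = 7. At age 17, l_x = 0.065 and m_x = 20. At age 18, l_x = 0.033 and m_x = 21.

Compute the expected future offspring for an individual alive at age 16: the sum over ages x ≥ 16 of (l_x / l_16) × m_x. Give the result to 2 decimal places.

l_16 = 0.107. Conditional survival from age 16 to x is l_x / l_16.
  x=16: (0.107/0.107) × 7 = 7.0000
  x=17: (0.065/0.107) × 20 = 12.1495
  x=18: (0.033/0.107) × 21 = 6.4766
Sum = 7.0000 + 12.1495 + 6.4766 = 25.6262

25.63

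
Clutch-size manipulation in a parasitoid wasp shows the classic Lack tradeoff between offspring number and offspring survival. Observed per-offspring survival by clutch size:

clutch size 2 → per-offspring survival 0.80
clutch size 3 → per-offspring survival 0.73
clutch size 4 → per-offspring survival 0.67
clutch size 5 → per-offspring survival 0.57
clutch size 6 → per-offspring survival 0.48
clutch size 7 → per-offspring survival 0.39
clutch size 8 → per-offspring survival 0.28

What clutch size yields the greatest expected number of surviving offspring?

Expected surviving offspring = c × s(c):
  c=2: 2 × 0.80 = 1.600
  c=3: 3 × 0.73 = 2.190
  c=4: 4 × 0.67 = 2.680
  c=5: 5 × 0.57 = 2.850
  c=6: 6 × 0.48 = 2.880
  c=7: 7 × 0.39 = 2.730
  c=8: 8 × 0.28 = 2.240
Maximum at c = 6 (2.880 surviving offspring).

6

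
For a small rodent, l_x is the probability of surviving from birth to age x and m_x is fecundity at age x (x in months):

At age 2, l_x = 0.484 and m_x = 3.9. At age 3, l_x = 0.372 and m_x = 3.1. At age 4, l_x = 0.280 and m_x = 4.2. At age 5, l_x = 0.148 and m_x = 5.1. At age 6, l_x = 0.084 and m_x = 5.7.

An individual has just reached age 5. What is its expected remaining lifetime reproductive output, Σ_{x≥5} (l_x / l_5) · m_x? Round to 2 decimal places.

l_5 = 0.148. Conditional survival from age 5 to x is l_x / l_5.
  x=5: (0.148/0.148) × 5.1 = 5.1000
  x=6: (0.084/0.148) × 5.7 = 3.2351
Sum = 5.1000 + 3.2351 = 8.3351

8.34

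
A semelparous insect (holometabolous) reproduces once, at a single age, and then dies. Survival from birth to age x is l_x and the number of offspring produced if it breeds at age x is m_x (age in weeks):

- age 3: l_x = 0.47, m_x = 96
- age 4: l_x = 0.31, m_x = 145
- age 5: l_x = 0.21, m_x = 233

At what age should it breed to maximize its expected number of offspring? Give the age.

5

Expected offspring if breeding at age x = l_x × m_x:
  age 3: 0.47 × 96 = 45.120
  age 4: 0.31 × 145 = 44.950
  age 5: 0.21 × 233 = 48.930
Maximum at age 5 (48.930).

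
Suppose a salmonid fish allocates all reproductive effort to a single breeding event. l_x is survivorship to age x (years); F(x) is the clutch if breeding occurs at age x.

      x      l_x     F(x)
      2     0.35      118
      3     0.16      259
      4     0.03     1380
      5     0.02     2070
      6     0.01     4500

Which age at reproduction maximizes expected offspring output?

6

Expected offspring if breeding at age x = l_x × F(x):
  age 2: 0.35 × 118 = 41.300
  age 3: 0.16 × 259 = 41.440
  age 4: 0.03 × 1380 = 41.400
  age 5: 0.02 × 2070 = 41.400
  age 6: 0.01 × 4500 = 45.000
Maximum at age 6 (45.000).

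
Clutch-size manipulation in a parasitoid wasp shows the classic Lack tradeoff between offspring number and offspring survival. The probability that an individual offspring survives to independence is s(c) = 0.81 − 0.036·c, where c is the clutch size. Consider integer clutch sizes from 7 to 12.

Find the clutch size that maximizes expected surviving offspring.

11

Expected surviving offspring = c × s(c):
  c=7: 7 × 0.558 = 3.906
  c=8: 8 × 0.522 = 4.176
  c=9: 9 × 0.486 = 4.374
  c=10: 10 × 0.450 = 4.500
  c=11: 11 × 0.414 = 4.554
  c=12: 12 × 0.378 = 4.536
Maximum at c = 11 (4.554 surviving offspring).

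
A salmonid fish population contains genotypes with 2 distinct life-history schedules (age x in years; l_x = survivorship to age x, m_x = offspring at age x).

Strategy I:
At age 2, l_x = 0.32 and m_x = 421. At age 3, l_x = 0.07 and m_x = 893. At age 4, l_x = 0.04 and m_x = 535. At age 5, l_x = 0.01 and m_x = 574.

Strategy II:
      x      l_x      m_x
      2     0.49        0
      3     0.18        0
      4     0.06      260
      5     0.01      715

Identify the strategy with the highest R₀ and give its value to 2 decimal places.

Strategy I: R₀ = 0.32×421 + 0.07×893 + 0.04×535 + 0.01×574 = 224.3700
Strategy II: R₀ = 0.49×0 + 0.18×0 + 0.06×260 + 0.01×715 = 22.7500
Highest R₀: strategy I with 224.3700.

224.37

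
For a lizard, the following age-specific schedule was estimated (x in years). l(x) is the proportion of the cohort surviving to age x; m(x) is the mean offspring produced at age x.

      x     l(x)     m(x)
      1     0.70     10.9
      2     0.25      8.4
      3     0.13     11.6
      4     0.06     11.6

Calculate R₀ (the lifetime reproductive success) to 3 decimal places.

R₀ = Σ l(x) m(x):
  age 1: 0.70 × 10.9 = 7.6300
  age 2: 0.25 × 8.4 = 2.1000
  age 3: 0.13 × 11.6 = 1.5080
  age 4: 0.06 × 11.6 = 0.6960
R₀ = 7.6300 + 2.1000 + 1.5080 + 0.6960 = 11.9340

11.934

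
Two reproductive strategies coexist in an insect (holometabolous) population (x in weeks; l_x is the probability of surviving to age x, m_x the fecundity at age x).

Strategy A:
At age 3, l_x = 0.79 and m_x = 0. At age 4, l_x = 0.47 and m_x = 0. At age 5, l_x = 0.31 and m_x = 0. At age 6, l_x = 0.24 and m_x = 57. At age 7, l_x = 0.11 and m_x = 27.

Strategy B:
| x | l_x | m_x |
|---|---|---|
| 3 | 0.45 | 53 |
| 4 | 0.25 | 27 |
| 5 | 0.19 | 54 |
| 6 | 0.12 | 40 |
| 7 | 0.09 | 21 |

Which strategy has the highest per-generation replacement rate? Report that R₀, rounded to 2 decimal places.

Strategy A: R₀ = 0.79×0 + 0.47×0 + 0.31×0 + 0.24×57 + 0.11×27 = 16.6500
Strategy B: R₀ = 0.45×53 + 0.25×27 + 0.19×54 + 0.12×40 + 0.09×21 = 47.5500
Highest R₀: strategy B with 47.5500.

47.55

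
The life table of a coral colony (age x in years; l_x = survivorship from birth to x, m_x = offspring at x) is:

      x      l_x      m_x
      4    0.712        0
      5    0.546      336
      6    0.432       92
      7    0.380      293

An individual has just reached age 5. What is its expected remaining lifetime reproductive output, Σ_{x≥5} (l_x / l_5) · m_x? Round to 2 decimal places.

612.71

l_5 = 0.546. Conditional survival from age 5 to x is l_x / l_5.
  x=5: (0.546/0.546) × 336 = 336.0000
  x=6: (0.432/0.546) × 92 = 72.7912
  x=7: (0.380/0.546) × 293 = 203.9194
Sum = 336.0000 + 72.7912 + 203.9194 = 612.7106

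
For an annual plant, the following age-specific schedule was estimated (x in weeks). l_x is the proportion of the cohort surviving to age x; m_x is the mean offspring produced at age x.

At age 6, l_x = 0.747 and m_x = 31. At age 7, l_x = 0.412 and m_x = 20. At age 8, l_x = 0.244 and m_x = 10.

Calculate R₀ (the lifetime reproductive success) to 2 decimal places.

R₀ = Σ l_x m_x:
  age 6: 0.747 × 31 = 23.1570
  age 7: 0.412 × 20 = 8.2400
  age 8: 0.244 × 10 = 2.4400
R₀ = 23.1570 + 8.2400 + 2.4400 = 33.8370

33.84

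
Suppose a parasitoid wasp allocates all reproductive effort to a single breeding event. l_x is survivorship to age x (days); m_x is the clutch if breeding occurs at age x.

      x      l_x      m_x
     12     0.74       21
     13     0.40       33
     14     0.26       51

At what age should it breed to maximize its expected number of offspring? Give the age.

12

Expected offspring if breeding at age x = l_x × m_x:
  age 12: 0.74 × 21 = 15.540
  age 13: 0.40 × 33 = 13.200
  age 14: 0.26 × 51 = 13.260
Maximum at age 12 (15.540).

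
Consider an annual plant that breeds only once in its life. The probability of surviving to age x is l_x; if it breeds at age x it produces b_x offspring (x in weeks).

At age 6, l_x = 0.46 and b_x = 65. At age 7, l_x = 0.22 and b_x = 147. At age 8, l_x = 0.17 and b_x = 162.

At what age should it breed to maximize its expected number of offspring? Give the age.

7

Expected offspring if breeding at age x = l_x × b_x:
  age 6: 0.46 × 65 = 29.900
  age 7: 0.22 × 147 = 32.340
  age 8: 0.17 × 162 = 27.540
Maximum at age 7 (32.340).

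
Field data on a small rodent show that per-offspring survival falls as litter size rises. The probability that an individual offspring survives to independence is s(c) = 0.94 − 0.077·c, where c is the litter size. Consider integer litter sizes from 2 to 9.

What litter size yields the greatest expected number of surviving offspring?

Expected surviving offspring = c × s(c):
  c=2: 2 × 0.786 = 1.572
  c=3: 3 × 0.709 = 2.127
  c=4: 4 × 0.632 = 2.528
  c=5: 5 × 0.555 = 2.775
  c=6: 6 × 0.478 = 2.868
  c=7: 7 × 0.401 = 2.807
  c=8: 8 × 0.324 = 2.592
  c=9: 9 × 0.247 = 2.223
Maximum at c = 6 (2.868 surviving offspring).

6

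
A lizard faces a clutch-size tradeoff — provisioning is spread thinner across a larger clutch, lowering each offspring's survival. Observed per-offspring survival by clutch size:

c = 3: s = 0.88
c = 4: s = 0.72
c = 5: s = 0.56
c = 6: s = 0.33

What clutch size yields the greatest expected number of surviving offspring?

Expected surviving offspring = c × s(c):
  c=3: 3 × 0.88 = 2.640
  c=4: 4 × 0.72 = 2.880
  c=5: 5 × 0.56 = 2.800
  c=6: 6 × 0.33 = 1.980
Maximum at c = 4 (2.880 surviving offspring).

4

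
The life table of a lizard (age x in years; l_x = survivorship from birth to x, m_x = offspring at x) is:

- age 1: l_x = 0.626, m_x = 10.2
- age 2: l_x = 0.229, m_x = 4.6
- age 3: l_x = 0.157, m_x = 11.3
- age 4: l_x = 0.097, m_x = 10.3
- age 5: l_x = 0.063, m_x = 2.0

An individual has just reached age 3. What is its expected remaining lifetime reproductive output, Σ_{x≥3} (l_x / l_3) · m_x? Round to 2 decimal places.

18.47

l_3 = 0.157. Conditional survival from age 3 to x is l_x / l_3.
  x=3: (0.157/0.157) × 11.3 = 11.3000
  x=4: (0.097/0.157) × 10.3 = 6.3637
  x=5: (0.063/0.157) × 2.0 = 0.8025
Sum = 11.3000 + 6.3637 + 0.8025 = 18.4662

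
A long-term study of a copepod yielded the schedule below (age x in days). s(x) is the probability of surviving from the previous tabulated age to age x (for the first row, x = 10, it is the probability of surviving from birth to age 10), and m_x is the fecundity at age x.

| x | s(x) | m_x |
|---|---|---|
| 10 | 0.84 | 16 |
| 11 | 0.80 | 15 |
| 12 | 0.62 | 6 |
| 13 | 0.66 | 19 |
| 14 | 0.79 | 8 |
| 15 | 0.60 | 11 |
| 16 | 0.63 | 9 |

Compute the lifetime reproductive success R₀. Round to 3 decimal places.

35.155

Survivorship from birth: l_x = s_10·s_11·…·s_x.
  l_10 = 0.84000
  l_11 = 0.67200
  l_12 = 0.41664
  l_13 = 0.27498
  l_14 = 0.21724
  l_15 = 0.13034
  l_16 = 0.08212
R₀ = Σ l_x m_x:
  age 10: 0.84000 × 16 = 13.4400
  age 11: 0.67200 × 15 = 10.0800
  age 12: 0.41664 × 6 = 2.4998
  age 13: 0.27498 × 19 = 5.2246
  age 14: 0.21724 × 8 = 1.7379
  age 15: 0.13034 × 11 = 1.4337
  age 16: 0.08212 × 9 = 0.7391
R₀ = 13.4400 + 10.0800 + 2.4998 + 5.2246 + 1.7379 + 1.4337 + 0.7391 = 35.1552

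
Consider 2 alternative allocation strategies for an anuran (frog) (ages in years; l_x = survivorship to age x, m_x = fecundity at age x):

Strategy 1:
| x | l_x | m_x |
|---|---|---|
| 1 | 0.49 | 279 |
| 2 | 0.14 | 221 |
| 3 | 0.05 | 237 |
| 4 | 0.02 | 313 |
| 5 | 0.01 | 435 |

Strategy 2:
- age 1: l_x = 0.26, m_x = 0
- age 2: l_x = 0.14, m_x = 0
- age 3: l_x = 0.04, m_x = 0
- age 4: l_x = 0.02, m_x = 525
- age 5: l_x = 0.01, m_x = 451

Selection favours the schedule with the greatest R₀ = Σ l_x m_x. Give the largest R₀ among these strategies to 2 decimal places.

190.11

Strategy 1: R₀ = 0.49×279 + 0.14×221 + 0.05×237 + 0.02×313 + 0.01×435 = 190.1100
Strategy 2: R₀ = 0.26×0 + 0.14×0 + 0.04×0 + 0.02×525 + 0.01×451 = 15.0100
Highest R₀: strategy 1 with 190.1100.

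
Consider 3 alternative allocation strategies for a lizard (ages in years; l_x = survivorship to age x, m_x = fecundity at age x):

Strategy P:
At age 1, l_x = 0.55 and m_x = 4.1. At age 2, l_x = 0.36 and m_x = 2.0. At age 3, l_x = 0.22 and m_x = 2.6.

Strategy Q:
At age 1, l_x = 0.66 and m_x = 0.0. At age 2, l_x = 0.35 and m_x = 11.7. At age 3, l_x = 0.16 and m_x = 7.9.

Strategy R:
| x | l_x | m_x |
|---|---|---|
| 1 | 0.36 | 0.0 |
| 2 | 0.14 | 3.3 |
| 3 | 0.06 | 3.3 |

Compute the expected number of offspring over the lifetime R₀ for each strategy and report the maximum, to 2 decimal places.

5.36

Strategy P: R₀ = 0.55×4.1 + 0.36×2.0 + 0.22×2.6 = 3.5470
Strategy Q: R₀ = 0.66×0.0 + 0.35×11.7 + 0.16×7.9 = 5.3590
Strategy R: R₀ = 0.36×0.0 + 0.14×3.3 + 0.06×3.3 = 0.6600
Highest R₀: strategy Q with 5.3590.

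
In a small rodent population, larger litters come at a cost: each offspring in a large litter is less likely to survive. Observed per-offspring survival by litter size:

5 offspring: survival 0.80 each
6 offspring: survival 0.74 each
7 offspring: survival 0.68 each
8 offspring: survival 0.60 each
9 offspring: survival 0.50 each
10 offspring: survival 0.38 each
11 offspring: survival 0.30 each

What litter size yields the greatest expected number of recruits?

Expected recruits = c × s(c):
  c=5: 5 × 0.80 = 4.000
  c=6: 6 × 0.74 = 4.440
  c=7: 7 × 0.68 = 4.760
  c=8: 8 × 0.60 = 4.800
  c=9: 9 × 0.50 = 4.500
  c=10: 10 × 0.38 = 3.800
  c=11: 11 × 0.30 = 3.300
Maximum at c = 8 (4.800 recruits).

8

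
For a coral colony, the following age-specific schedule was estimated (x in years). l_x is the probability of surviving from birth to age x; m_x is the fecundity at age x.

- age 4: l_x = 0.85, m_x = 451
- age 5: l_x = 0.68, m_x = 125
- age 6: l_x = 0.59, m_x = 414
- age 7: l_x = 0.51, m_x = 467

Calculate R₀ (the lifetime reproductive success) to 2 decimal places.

R₀ = Σ l_x m_x:
  age 4: 0.85 × 451 = 383.3500
  age 5: 0.68 × 125 = 85.0000
  age 6: 0.59 × 414 = 244.2600
  age 7: 0.51 × 467 = 238.1700
R₀ = 383.3500 + 85.0000 + 244.2600 + 238.1700 = 950.7800

950.78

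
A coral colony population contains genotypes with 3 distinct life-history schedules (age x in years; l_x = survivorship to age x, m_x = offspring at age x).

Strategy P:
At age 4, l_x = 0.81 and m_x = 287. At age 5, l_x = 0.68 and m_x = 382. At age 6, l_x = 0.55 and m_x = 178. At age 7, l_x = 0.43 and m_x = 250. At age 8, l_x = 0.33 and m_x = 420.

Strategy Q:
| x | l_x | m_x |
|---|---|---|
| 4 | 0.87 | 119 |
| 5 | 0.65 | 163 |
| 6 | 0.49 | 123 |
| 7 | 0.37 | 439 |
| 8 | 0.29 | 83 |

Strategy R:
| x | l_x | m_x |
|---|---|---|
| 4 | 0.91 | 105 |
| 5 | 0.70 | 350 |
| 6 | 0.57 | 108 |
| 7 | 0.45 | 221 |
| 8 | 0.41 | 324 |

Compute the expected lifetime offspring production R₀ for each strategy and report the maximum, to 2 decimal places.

836.23

Strategy P: R₀ = 0.81×287 + 0.68×382 + 0.55×178 + 0.43×250 + 0.33×420 = 836.2300
Strategy Q: R₀ = 0.87×119 + 0.65×163 + 0.49×123 + 0.37×439 + 0.29×83 = 456.2500
Strategy R: R₀ = 0.91×105 + 0.70×350 + 0.57×108 + 0.45×221 + 0.41×324 = 634.4000
Highest R₀: strategy P with 836.2300.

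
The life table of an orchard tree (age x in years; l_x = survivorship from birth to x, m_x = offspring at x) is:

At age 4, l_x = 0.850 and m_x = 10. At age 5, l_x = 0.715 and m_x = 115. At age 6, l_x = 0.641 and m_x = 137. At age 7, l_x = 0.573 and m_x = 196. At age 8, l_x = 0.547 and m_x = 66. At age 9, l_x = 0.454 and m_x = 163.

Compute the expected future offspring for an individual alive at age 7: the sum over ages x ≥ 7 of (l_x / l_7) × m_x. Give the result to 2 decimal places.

l_7 = 0.573. Conditional survival from age 7 to x is l_x / l_7.
  x=7: (0.573/0.573) × 196 = 196.0000
  x=8: (0.547/0.573) × 66 = 63.0052
  x=9: (0.454/0.573) × 163 = 129.1483
Sum = 196.0000 + 63.0052 + 129.1483 = 388.1536

388.15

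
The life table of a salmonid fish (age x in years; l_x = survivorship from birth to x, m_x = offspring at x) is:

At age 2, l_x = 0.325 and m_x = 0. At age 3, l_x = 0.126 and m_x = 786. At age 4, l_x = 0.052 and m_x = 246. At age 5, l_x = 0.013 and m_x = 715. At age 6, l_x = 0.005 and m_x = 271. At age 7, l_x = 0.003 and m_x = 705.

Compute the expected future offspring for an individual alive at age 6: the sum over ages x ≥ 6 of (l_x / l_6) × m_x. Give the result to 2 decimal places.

l_6 = 0.005. Conditional survival from age 6 to x is l_x / l_6.
  x=6: (0.005/0.005) × 271 = 271.0000
  x=7: (0.003/0.005) × 705 = 423.0000
Sum = 271.0000 + 423.0000 = 694.0000

694.00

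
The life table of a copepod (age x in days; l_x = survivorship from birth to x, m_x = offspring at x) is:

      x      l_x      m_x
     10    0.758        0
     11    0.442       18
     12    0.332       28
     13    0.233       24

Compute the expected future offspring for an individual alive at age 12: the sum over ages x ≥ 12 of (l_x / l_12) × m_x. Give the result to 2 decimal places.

l_12 = 0.332. Conditional survival from age 12 to x is l_x / l_12.
  x=12: (0.332/0.332) × 28 = 28.0000
  x=13: (0.233/0.332) × 24 = 16.8434
Sum = 28.0000 + 16.8434 = 44.8434

44.84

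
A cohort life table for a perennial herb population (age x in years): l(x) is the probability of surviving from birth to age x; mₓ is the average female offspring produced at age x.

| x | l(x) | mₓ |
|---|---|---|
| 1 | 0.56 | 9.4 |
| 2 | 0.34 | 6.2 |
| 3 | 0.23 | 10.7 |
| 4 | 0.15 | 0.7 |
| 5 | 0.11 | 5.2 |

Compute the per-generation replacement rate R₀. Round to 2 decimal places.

10.51

R₀ = Σ l(x) mₓ:
  age 1: 0.56 × 9.4 = 5.2640
  age 2: 0.34 × 6.2 = 2.1080
  age 3: 0.23 × 10.7 = 2.4610
  age 4: 0.15 × 0.7 = 0.1050
  age 5: 0.11 × 5.2 = 0.5720
R₀ = 5.2640 + 2.1080 + 2.4610 + 0.1050 + 0.5720 = 10.5100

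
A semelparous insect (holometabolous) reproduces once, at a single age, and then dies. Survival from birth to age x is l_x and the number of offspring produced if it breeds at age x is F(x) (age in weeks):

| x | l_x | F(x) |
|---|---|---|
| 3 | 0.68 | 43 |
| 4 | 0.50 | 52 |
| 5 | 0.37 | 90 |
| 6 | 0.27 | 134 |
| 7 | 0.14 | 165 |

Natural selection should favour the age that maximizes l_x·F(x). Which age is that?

6

Expected offspring if breeding at age x = l_x × F(x):
  age 3: 0.68 × 43 = 29.240
  age 4: 0.50 × 52 = 26.000
  age 5: 0.37 × 90 = 33.300
  age 6: 0.27 × 134 = 36.180
  age 7: 0.14 × 165 = 23.100
Maximum at age 6 (36.180).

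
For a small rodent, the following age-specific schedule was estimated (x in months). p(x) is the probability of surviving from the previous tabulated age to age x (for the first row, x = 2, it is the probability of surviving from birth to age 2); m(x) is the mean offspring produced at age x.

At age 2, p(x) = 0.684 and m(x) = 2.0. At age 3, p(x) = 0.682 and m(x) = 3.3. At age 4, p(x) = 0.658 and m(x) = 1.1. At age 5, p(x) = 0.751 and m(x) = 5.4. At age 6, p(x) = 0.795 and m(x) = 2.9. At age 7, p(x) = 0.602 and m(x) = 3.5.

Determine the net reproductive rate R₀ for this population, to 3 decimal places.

Survivorship from birth: l_x = p_2·p_3·…·p_x.
  l_2 = 0.68400
  l_3 = 0.46649
  l_4 = 0.30695
  l_5 = 0.23052
  l_6 = 0.18326
  l_7 = 0.11032
R₀ = Σ l_x m(x):
  age 2: 0.68400 × 2.0 = 1.3680
  age 3: 0.46649 × 3.3 = 1.5394
  age 4: 0.30695 × 1.1 = 0.3376
  age 5: 0.23052 × 5.4 = 1.2448
  age 6: 0.18326 × 2.9 = 0.5315
  age 7: 0.11032 × 3.5 = 0.3861
R₀ = 1.3680 + 1.5394 + 0.3376 + 1.2448 + 0.5315 + 0.3861 = 5.4074

5.407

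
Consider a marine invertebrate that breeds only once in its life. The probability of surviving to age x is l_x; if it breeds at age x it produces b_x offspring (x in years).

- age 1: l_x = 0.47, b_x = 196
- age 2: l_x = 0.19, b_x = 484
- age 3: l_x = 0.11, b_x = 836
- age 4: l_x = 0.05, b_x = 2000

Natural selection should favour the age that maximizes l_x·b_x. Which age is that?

Expected offspring if breeding at age x = l_x × b_x:
  age 1: 0.47 × 196 = 92.120
  age 2: 0.19 × 484 = 91.960
  age 3: 0.11 × 836 = 91.960
  age 4: 0.05 × 2000 = 100.000
Maximum at age 4 (100.000).

4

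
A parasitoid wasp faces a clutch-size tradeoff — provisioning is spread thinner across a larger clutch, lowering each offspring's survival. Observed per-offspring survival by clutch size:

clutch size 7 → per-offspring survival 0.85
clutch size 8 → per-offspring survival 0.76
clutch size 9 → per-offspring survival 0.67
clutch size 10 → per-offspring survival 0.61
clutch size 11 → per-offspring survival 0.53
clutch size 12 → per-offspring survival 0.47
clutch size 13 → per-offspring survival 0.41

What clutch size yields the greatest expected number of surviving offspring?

10

Expected surviving offspring = c × s(c):
  c=7: 7 × 0.85 = 5.950
  c=8: 8 × 0.76 = 6.080
  c=9: 9 × 0.67 = 6.030
  c=10: 10 × 0.61 = 6.100
  c=11: 11 × 0.53 = 5.830
  c=12: 12 × 0.47 = 5.640
  c=13: 13 × 0.41 = 5.330
Maximum at c = 10 (6.100 surviving offspring).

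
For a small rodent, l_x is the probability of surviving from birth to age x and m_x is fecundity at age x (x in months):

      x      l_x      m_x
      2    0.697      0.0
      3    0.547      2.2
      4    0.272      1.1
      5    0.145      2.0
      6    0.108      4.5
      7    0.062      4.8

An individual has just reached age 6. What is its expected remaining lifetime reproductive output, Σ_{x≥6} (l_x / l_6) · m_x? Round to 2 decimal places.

7.26

l_6 = 0.108. Conditional survival from age 6 to x is l_x / l_6.
  x=6: (0.108/0.108) × 4.5 = 4.5000
  x=7: (0.062/0.108) × 4.8 = 2.7556
Sum = 4.5000 + 2.7556 = 7.2556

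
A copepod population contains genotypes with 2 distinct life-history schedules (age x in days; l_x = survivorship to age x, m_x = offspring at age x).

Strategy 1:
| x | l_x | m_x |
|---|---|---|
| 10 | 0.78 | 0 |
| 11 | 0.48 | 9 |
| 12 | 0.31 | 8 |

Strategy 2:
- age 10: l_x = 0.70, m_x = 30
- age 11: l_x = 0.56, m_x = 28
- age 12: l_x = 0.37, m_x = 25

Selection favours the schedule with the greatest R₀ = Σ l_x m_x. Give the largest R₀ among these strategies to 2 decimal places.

45.93

Strategy 1: R₀ = 0.78×0 + 0.48×9 + 0.31×8 = 6.8000
Strategy 2: R₀ = 0.70×30 + 0.56×28 + 0.37×25 = 45.9300
Highest R₀: strategy 2 with 45.9300.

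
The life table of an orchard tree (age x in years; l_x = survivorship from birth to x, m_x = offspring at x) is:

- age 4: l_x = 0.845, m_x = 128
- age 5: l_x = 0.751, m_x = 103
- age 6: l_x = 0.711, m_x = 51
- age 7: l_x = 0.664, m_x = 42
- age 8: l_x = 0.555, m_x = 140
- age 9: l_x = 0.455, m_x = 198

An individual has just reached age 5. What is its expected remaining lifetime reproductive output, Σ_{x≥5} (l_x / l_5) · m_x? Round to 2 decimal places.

l_5 = 0.751. Conditional survival from age 5 to x is l_x / l_5.
  x=5: (0.751/0.751) × 103 = 103.0000
  x=6: (0.711/0.751) × 51 = 48.2836
  x=7: (0.664/0.751) × 42 = 37.1345
  x=8: (0.555/0.751) × 140 = 103.4621
  x=9: (0.455/0.751) × 198 = 119.9601
Sum = 103.0000 + 48.2836 + 37.1345 + 103.4621 + 119.9601 = 411.8402

411.84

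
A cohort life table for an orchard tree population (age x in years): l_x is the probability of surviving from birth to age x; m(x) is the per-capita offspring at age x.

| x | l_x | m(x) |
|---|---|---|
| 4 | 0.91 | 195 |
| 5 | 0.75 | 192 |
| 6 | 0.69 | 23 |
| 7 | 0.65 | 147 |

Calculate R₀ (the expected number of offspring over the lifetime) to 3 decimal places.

432.870

R₀ = Σ l_x m(x):
  age 4: 0.91 × 195 = 177.4500
  age 5: 0.75 × 192 = 144.0000
  age 6: 0.69 × 23 = 15.8700
  age 7: 0.65 × 147 = 95.5500
R₀ = 177.4500 + 144.0000 + 15.8700 + 95.5500 = 432.8700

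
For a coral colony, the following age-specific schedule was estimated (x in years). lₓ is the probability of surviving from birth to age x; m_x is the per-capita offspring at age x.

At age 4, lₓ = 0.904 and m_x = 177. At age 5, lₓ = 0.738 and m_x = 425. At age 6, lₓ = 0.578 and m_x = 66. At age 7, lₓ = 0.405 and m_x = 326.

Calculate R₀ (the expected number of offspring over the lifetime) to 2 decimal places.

643.84

R₀ = Σ lₓ m_x:
  age 4: 0.904 × 177 = 160.0080
  age 5: 0.738 × 425 = 313.6500
  age 6: 0.578 × 66 = 38.1480
  age 7: 0.405 × 326 = 132.0300
R₀ = 160.0080 + 313.6500 + 38.1480 + 132.0300 = 643.8360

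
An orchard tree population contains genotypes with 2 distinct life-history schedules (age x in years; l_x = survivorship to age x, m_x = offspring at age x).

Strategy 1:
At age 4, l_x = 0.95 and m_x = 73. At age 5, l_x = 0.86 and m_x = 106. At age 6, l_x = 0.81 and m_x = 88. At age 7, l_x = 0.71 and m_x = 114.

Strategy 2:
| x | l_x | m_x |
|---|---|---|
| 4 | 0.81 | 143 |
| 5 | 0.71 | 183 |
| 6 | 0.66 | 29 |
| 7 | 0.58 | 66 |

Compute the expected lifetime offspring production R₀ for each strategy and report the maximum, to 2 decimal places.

312.73

Strategy 1: R₀ = 0.95×73 + 0.86×106 + 0.81×88 + 0.71×114 = 312.7300
Strategy 2: R₀ = 0.81×143 + 0.71×183 + 0.66×29 + 0.58×66 = 303.1800
Highest R₀: strategy 1 with 312.7300.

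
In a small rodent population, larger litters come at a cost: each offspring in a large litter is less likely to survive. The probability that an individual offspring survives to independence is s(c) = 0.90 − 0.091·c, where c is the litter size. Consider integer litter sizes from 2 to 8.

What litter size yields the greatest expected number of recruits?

Expected recruits = c × s(c):
  c=2: 2 × 0.718 = 1.436
  c=3: 3 × 0.627 = 1.881
  c=4: 4 × 0.536 = 2.144
  c=5: 5 × 0.445 = 2.225
  c=6: 6 × 0.354 = 2.124
  c=7: 7 × 0.263 = 1.841
  c=8: 8 × 0.172 = 1.376
Maximum at c = 5 (2.225 recruits).

5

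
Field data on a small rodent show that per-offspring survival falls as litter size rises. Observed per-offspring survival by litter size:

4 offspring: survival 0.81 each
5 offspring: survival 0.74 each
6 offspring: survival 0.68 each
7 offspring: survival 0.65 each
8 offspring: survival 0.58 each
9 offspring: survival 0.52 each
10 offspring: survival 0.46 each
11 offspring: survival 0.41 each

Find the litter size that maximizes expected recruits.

Expected recruits = c × s(c):
  c=4: 4 × 0.81 = 3.240
  c=5: 5 × 0.74 = 3.700
  c=6: 6 × 0.68 = 4.080
  c=7: 7 × 0.65 = 4.550
  c=8: 8 × 0.58 = 4.640
  c=9: 9 × 0.52 = 4.680
  c=10: 10 × 0.46 = 4.600
  c=11: 11 × 0.41 = 4.510
Maximum at c = 9 (4.680 recruits).

9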